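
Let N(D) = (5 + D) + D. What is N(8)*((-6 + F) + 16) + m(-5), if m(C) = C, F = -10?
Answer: -5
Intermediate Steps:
N(D) = 5 + 2*D
N(8)*((-6 + F) + 16) + m(-5) = (5 + 2*8)*((-6 - 10) + 16) - 5 = (5 + 16)*(-16 + 16) - 5 = 21*0 - 5 = 0 - 5 = -5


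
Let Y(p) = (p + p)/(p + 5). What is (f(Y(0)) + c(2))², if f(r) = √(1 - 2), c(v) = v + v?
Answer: (4 + I)² ≈ 15.0 + 8.0*I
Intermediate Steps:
Y(p) = 2*p/(5 + p) (Y(p) = (2*p)/(5 + p) = 2*p/(5 + p))
c(v) = 2*v
f(r) = I (f(r) = √(-1) = I)
(f(Y(0)) + c(2))² = (I + 2*2)² = (I + 4)² = (4 + I)²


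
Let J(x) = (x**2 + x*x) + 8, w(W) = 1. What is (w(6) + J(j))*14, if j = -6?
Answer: 1134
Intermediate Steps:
J(x) = 8 + 2*x**2 (J(x) = (x**2 + x**2) + 8 = 2*x**2 + 8 = 8 + 2*x**2)
(w(6) + J(j))*14 = (1 + (8 + 2*(-6)**2))*14 = (1 + (8 + 2*36))*14 = (1 + (8 + 72))*14 = (1 + 80)*14 = 81*14 = 1134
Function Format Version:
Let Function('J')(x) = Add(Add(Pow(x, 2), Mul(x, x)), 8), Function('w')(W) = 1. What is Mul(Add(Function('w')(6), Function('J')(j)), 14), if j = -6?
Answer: 1134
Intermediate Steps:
Function('J')(x) = Add(8, Mul(2, Pow(x, 2))) (Function('J')(x) = Add(Add(Pow(x, 2), Pow(x, 2)), 8) = Add(Mul(2, Pow(x, 2)), 8) = Add(8, Mul(2, Pow(x, 2))))
Mul(Add(Function('w')(6), Function('J')(j)), 14) = Mul(Add(1, Add(8, Mul(2, Pow(-6, 2)))), 14) = Mul(Add(1, Add(8, Mul(2, 36))), 14) = Mul(Add(1, Add(8, 72)), 14) = Mul(Add(1, 80), 14) = Mul(81, 14) = 1134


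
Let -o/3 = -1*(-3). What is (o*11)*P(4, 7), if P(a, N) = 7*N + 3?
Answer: -5148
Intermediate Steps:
P(a, N) = 3 + 7*N
o = -9 (o = -(-3)*(-3) = -3*3 = -9)
(o*11)*P(4, 7) = (-9*11)*(3 + 7*7) = -99*(3 + 49) = -99*52 = -5148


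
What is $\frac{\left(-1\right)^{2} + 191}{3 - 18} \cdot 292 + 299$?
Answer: $- \frac{17193}{5} \approx -3438.6$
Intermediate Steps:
$\frac{\left(-1\right)^{2} + 191}{3 - 18} \cdot 292 + 299 = \frac{1 + 191}{-15} \cdot 292 + 299 = 192 \left(- \frac{1}{15}\right) 292 + 299 = \left(- \frac{64}{5}\right) 292 + 299 = - \frac{18688}{5} + 299 = - \frac{17193}{5}$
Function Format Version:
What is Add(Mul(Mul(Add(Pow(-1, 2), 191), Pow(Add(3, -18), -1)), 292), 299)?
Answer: Rational(-17193, 5) ≈ -3438.6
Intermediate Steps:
Add(Mul(Mul(Add(Pow(-1, 2), 191), Pow(Add(3, -18), -1)), 292), 299) = Add(Mul(Mul(Add(1, 191), Pow(-15, -1)), 292), 299) = Add(Mul(Mul(192, Rational(-1, 15)), 292), 299) = Add(Mul(Rational(-64, 5), 292), 299) = Add(Rational(-18688, 5), 299) = Rational(-17193, 5)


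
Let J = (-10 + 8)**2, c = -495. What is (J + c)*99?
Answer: -48609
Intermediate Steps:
J = 4 (J = (-2)**2 = 4)
(J + c)*99 = (4 - 495)*99 = -491*99 = -48609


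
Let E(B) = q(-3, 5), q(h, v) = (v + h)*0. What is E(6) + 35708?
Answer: 35708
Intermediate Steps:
q(h, v) = 0 (q(h, v) = (h + v)*0 = 0)
E(B) = 0
E(6) + 35708 = 0 + 35708 = 35708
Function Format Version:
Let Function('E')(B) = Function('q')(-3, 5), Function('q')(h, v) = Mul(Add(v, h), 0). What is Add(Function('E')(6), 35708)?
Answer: 35708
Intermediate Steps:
Function('q')(h, v) = 0 (Function('q')(h, v) = Mul(Add(h, v), 0) = 0)
Function('E')(B) = 0
Add(Function('E')(6), 35708) = Add(0, 35708) = 35708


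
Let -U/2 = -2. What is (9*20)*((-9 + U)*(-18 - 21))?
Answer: 35100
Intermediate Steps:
U = 4 (U = -2*(-2) = 4)
(9*20)*((-9 + U)*(-18 - 21)) = (9*20)*((-9 + 4)*(-18 - 21)) = 180*(-5*(-39)) = 180*195 = 35100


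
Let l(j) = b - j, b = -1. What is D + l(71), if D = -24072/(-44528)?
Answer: -397743/5566 ≈ -71.459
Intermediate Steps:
l(j) = -1 - j
D = 3009/5566 (D = -24072*(-1/44528) = 3009/5566 ≈ 0.54060)
D + l(71) = 3009/5566 + (-1 - 1*71) = 3009/5566 + (-1 - 71) = 3009/5566 - 72 = -397743/5566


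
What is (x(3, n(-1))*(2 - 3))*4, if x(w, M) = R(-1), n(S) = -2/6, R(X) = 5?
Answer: -20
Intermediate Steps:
n(S) = -⅓ (n(S) = -2*⅙ = -⅓)
x(w, M) = 5
(x(3, n(-1))*(2 - 3))*4 = (5*(2 - 3))*4 = (5*(-1))*4 = -5*4 = -20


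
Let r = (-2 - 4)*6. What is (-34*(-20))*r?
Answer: -24480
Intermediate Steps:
r = -36 (r = -6*6 = -36)
(-34*(-20))*r = -34*(-20)*(-36) = 680*(-36) = -24480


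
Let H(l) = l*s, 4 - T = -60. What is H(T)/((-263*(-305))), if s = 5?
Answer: 64/16043 ≈ 0.0039893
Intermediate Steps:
T = 64 (T = 4 - 1*(-60) = 4 + 60 = 64)
H(l) = 5*l (H(l) = l*5 = 5*l)
H(T)/((-263*(-305))) = (5*64)/((-263*(-305))) = 320/80215 = 320*(1/80215) = 64/16043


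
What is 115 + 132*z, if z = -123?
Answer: -16121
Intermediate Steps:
115 + 132*z = 115 + 132*(-123) = 115 - 16236 = -16121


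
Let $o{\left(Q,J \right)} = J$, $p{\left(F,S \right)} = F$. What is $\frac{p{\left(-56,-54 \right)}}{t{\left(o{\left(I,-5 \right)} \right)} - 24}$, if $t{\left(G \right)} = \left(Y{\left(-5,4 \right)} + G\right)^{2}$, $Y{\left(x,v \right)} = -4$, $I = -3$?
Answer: $- \frac{56}{57} \approx -0.98246$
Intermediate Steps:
$t{\left(G \right)} = \left(-4 + G\right)^{2}$
$\frac{p{\left(-56,-54 \right)}}{t{\left(o{\left(I,-5 \right)} \right)} - 24} = \frac{1}{\left(-4 - 5\right)^{2} - 24} \left(-56\right) = \frac{1}{\left(-9\right)^{2} - 24} \left(-56\right) = \frac{1}{81 - 24} \left(-56\right) = \frac{1}{57} \left(-56\right) = - \frac{56}{57}$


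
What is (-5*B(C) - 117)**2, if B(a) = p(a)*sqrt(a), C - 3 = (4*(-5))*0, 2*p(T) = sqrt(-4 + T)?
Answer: 54681/4 + 585*I*sqrt(3) ≈ 13670.0 + 1013.3*I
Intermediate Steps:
p(T) = sqrt(-4 + T)/2
C = 3 (C = 3 + (4*(-5))*0 = 3 - 20*0 = 3 + 0 = 3)
B(a) = sqrt(a)*sqrt(-4 + a)/2 (B(a) = (sqrt(-4 + a)/2)*sqrt(a) = sqrt(a)*sqrt(-4 + a)/2)
(-5*B(C) - 117)**2 = (-5*sqrt(3)*sqrt(-4 + 3)/2 - 117)**2 = (-5*sqrt(3)*sqrt(-1)/2 - 117)**2 = (-5*sqrt(3)*I/2 - 117)**2 = (-5*I*sqrt(3)/2 - 117)**2 = (-117 - 5*I*sqrt(3)/2)**2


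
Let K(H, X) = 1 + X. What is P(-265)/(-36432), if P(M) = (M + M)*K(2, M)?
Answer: -265/69 ≈ -3.8406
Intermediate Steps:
P(M) = 2*M*(1 + M) (P(M) = (M + M)*(1 + M) = (2*M)*(1 + M) = 2*M*(1 + M))
P(-265)/(-36432) = (2*(-265)*(1 - 265))/(-36432) = (2*(-265)*(-264))*(-1/36432) = 139920*(-1/36432) = -265/69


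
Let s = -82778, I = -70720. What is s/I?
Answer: 41389/35360 ≈ 1.1705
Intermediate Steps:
s/I = -82778/(-70720) = -82778*(-1/70720) = 41389/35360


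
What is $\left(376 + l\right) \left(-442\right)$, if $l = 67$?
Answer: $-195806$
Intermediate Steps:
$\left(376 + l\right) \left(-442\right) = \left(376 + 67\right) \left(-442\right) = 443 \left(-442\right) = -195806$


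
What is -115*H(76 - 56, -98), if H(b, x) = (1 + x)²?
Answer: -1082035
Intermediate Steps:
-115*H(76 - 56, -98) = -115*(1 - 98)² = -115*(-97)² = -115*9409 = -1082035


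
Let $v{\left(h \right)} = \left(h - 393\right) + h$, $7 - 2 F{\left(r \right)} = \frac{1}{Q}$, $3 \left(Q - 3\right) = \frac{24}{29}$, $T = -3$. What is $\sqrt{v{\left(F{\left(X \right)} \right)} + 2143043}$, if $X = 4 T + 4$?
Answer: $\frac{\sqrt{19337476670}}{95} \approx 1463.8$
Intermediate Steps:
$Q = \frac{95}{29}$ ($Q = 3 + \frac{24 \cdot \frac{1}{29}}{3} = 3 + \frac{1}{3} \cdot \frac{24}{29} = 3 + \frac{8}{29} = \frac{95}{29} \approx 3.2759$)
$X = -8$ ($X = 4 \left(-3\right) + 4 = -12 + 4 = -8$)
$F{\left(r \right)} = \frac{318}{95}$ ($F{\left(r \right)} = \frac{7}{2} - \frac{1}{2 \cdot \frac{95}{29}} = \frac{7}{2} - \frac{29}{190} = \frac{318}{95}$)
$v{\left(h \right)} = -393 + 2 h$ ($v{\left(h \right)} = \left(-393 + h\right) + h = -393 + 2 h$)
$\sqrt{v{\left(F{\left(X \right)} \right)} + 2143043} = \sqrt{\left(-393 + 2 \cdot \frac{318}{95}\right) + 2143043} = \sqrt{\left(-393 + \frac{636}{95}\right) + 2143043} = \sqrt{- \frac{36699}{95} + 2143043} = \sqrt{\frac{203552386}{95}} = \frac{\sqrt{19337476670}}{95}$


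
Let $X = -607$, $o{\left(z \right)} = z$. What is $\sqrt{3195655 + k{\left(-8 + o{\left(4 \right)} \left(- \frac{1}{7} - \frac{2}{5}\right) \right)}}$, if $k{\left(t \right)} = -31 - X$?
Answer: $\sqrt{3196231} \approx 1787.8$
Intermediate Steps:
$k{\left(t \right)} = 576$ ($k{\left(t \right)} = -31 - -607 = -31 + 607 = 576$)
$\sqrt{3195655 + k{\left(-8 + o{\left(4 \right)} \left(- \frac{1}{7} - \frac{2}{5}\right) \right)}} = \sqrt{3195655 + 576} = \sqrt{3196231}$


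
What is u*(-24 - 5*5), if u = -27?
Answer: 1323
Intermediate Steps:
u*(-24 - 5*5) = -27*(-24 - 5*5) = -27*(-24 - 25) = -27*(-49) = 1323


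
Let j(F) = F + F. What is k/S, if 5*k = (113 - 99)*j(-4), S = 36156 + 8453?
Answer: -112/223045 ≈ -0.00050214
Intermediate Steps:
S = 44609
j(F) = 2*F
k = -112/5 (k = ((113 - 99)*(2*(-4)))/5 = (14*(-8))/5 = (⅕)*(-112) = -112/5 ≈ -22.400)
k/S = -112/5/44609 = -112/5*1/44609 = -112/223045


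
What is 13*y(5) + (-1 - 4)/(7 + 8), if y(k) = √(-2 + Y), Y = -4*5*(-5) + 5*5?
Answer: -⅓ + 13*√123 ≈ 143.84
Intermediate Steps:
Y = 125 (Y = -20*(-5) + 25 = 100 + 25 = 125)
y(k) = √123 (y(k) = √(-2 + 125) = √123)
13*y(5) + (-1 - 4)/(7 + 8) = 13*√123 + (-1 - 4)/(7 + 8) = 13*√123 - 5/15 = 13*√123 - 5*1/15 = 13*√123 - ⅓ = -⅓ + 13*√123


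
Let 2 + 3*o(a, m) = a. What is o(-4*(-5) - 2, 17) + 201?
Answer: 619/3 ≈ 206.33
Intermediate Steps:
o(a, m) = -⅔ + a/3
o(-4*(-5) - 2, 17) + 201 = (-⅔ + (-4*(-5) - 2)/3) + 201 = (-⅔ + (20 - 2)/3) + 201 = (-⅔ + (⅓)*18) + 201 = (-⅔ + 6) + 201 = 16/3 + 201 = 619/3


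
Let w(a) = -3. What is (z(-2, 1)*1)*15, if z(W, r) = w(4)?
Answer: -45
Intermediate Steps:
z(W, r) = -3
(z(-2, 1)*1)*15 = -3*1*15 = -3*15 = -45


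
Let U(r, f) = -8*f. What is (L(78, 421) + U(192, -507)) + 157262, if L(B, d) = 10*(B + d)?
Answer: 166308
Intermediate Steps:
L(B, d) = 10*B + 10*d
(L(78, 421) + U(192, -507)) + 157262 = ((10*78 + 10*421) - 8*(-507)) + 157262 = ((780 + 4210) + 4056) + 157262 = (4990 + 4056) + 157262 = 9046 + 157262 = 166308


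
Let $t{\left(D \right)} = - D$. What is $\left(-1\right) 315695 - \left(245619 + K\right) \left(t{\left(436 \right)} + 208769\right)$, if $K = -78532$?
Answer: $-34810051666$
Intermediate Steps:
$\left(-1\right) 315695 - \left(245619 + K\right) \left(t{\left(436 \right)} + 208769\right) = \left(-1\right) 315695 - \left(245619 - 78532\right) \left(\left(-1\right) 436 + 208769\right) = -315695 - 167087 \left(-436 + 208769\right) = -315695 - 167087 \cdot 208333 = -315695 - 34809735971 = -34810051666$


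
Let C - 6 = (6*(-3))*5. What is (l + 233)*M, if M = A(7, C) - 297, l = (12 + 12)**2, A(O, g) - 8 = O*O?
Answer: -194160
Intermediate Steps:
C = -84 (C = 6 + (6*(-3))*5 = 6 - 18*5 = 6 - 90 = -84)
A(O, g) = 8 + O**2 (A(O, g) = 8 + O*O = 8 + O**2)
l = 576 (l = 24**2 = 576)
M = -240 (M = (8 + 7**2) - 297 = (8 + 49) - 297 = 57 - 297 = -240)
(l + 233)*M = (576 + 233)*(-240) = 809*(-240) = -194160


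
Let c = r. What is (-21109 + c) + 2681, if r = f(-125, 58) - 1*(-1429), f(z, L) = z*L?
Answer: -24249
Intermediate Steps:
f(z, L) = L*z
r = -5821 (r = 58*(-125) - 1*(-1429) = -7250 + 1429 = -5821)
c = -5821
(-21109 + c) + 2681 = (-21109 - 5821) + 2681 = -26930 + 2681 = -24249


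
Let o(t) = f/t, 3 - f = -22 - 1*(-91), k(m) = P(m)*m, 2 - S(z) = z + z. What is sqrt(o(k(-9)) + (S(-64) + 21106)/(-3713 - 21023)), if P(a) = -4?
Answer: I*sqrt(231617082)/9276 ≈ 1.6407*I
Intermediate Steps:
S(z) = 2 - 2*z (S(z) = 2 - (z + z) = 2 - 2*z)
k(m) = -4*m
f = -66 (f = 3 - (-22 - 1*(-91)) = 3 - (-22 + 91) = 3 - 1*69 = 3 - 69 = -66)
o(t) = -66/t
sqrt(o(k(-9)) + (S(-64) + 21106)/(-3713 - 21023)) = sqrt(-66/((-4*(-9))) + ((2 - 2*(-64)) + 21106)/(-3713 - 21023)) = sqrt(-66/36 + ((2 + 128) + 21106)/(-24736)) = sqrt(-66*1/36 + (130 + 21106)*(-1/24736)) = sqrt(-11/6 + 21236*(-1/24736)) = sqrt(-11/6 - 5309/6184) = sqrt(-49939/18552) = I*sqrt(231617082)/9276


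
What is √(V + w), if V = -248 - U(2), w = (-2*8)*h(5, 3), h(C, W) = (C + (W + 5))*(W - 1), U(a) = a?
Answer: 3*I*√74 ≈ 25.807*I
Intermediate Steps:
h(C, W) = (-1 + W)*(5 + C + W) (h(C, W) = (C + (5 + W))*(-1 + W) = (5 + C + W)*(-1 + W) = (-1 + W)*(5 + C + W))
w = -416 (w = (-2*8)*(-5 + 3² - 1*5 + 4*3 + 5*3) = -16*(-5 + 9 - 5 + 12 + 15) = -16*26 = -416)
V = -250 (V = -248 - 1*2 = -248 - 2 = -250)
√(V + w) = √(-250 - 416) = √(-666) = 3*I*√74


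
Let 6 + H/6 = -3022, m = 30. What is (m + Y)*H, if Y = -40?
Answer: 181680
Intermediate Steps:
H = -18168 (H = -36 + 6*(-3022) = -36 - 18132 = -18168)
(m + Y)*H = (30 - 40)*(-18168) = -10*(-18168) = 181680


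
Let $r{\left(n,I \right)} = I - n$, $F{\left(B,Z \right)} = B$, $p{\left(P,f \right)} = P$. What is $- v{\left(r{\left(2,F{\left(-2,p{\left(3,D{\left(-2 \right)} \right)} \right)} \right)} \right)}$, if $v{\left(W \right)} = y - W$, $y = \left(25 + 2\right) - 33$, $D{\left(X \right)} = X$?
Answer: $2$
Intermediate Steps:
$y = -6$ ($y = 27 - 33 = -6$)
$v{\left(W \right)} = -6 - W$
$- v{\left(r{\left(2,F{\left(-2,p{\left(3,D{\left(-2 \right)} \right)} \right)} \right)} \right)} = - (-6 - \left(-2 - 2\right)) = - (-6 - -4) = - (-6 + 4) = \left(-1\right) \left(-2\right) = 2$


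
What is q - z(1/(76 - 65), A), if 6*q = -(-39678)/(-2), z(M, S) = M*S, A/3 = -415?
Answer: -70253/22 ≈ -3193.3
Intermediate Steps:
A = -1245 (A = 3*(-415) = -1245)
q = -6613/2 (q = (-(-39678)/(-2))/6 = (-(-39678)*(-1)/2)/6 = (-19839*1)/6 = (⅙)*(-19839) = -6613/2 ≈ -3306.5)
q - z(1/(76 - 65), A) = -6613/2 - (-1245)/(76 - 65) = -6613/2 - (-1245)/11 = -6613/2 - 1*(-1245/11) = -6613/2 + 1245/11 = -70253/22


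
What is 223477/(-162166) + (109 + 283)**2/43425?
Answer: 15214587499/7042058550 ≈ 2.1605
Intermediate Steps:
223477/(-162166) + (109 + 283)**2/43425 = 223477*(-1/162166) + 392**2*(1/43425) = -223477/162166 + 153664*(1/43425) = -223477/162166 + 153664/43425 = 15214587499/7042058550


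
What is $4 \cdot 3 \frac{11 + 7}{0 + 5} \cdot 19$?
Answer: $\frac{4104}{5} \approx 820.8$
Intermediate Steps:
$4 \cdot 3 \frac{11 + 7}{0 + 5} \cdot 19 = 12 \cdot \frac{18}{5} \cdot 19 = \frac{216}{5} \cdot 19 = \frac{4104}{5}$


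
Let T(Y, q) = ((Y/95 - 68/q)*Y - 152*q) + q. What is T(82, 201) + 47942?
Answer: 336721949/19095 ≈ 17634.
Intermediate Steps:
T(Y, q) = -151*q + Y*(-68/q + Y/95) (T(Y, q) = ((Y*(1/95) - 68/q)*Y - 152*q) + q = ((Y/95 - 68/q)*Y - 152*q) + q = ((-68/q + Y/95)*Y - 152*q) + q = (Y*(-68/q + Y/95) - 152*q) + q = (-152*q + Y*(-68/q + Y/95)) + q = -151*q + Y*(-68/q + Y/95))
T(82, 201) + 47942 = (-151*201 + (1/95)*82² - 68*82/201) + 47942 = (-30351 + (1/95)*6724 - 68*82*1/201) + 47942 = (-30351 + 6724/95 - 5576/201) + 47942 = -578730541/19095 + 47942 = 336721949/19095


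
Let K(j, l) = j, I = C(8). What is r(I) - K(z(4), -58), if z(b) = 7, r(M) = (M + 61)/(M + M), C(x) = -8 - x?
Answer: -269/32 ≈ -8.4063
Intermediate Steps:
I = -16 (I = -8 - 1*8 = -8 - 8 = -16)
r(M) = (61 + M)/(2*M) (r(M) = (61 + M)/((2*M)) = (61 + M)*(1/(2*M)) = (61 + M)/(2*M))
r(I) - K(z(4), -58) = (½)*(61 - 16)/(-16) - 1*7 = (½)*(-1/16)*45 - 7 = -45/32 - 7 = -269/32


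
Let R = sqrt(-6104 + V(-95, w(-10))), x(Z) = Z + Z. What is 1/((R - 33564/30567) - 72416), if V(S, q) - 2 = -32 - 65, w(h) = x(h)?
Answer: -7518033246468/544434794283081823 - 103815721*I*sqrt(6199)/544434794283081823 ≈ -1.3809e-5 - 1.5013e-8*I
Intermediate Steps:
x(Z) = 2*Z
w(h) = 2*h
V(S, q) = -95 (V(S, q) = 2 + (-32 - 65) = 2 - 97 = -95)
R = I*sqrt(6199) (R = sqrt(-6104 - 95) = sqrt(-6199) = I*sqrt(6199) ≈ 78.734*I)
1/((R - 33564/30567) - 72416) = 1/((I*sqrt(6199) - 33564/30567) - 72416) = 1/((I*sqrt(6199) - 33564*1/30567) - 72416) = 1/((I*sqrt(6199) - 11188/10189) - 72416) = 1/((-11188/10189 + I*sqrt(6199)) - 72416) = 1/(-737857812/10189 + I*sqrt(6199))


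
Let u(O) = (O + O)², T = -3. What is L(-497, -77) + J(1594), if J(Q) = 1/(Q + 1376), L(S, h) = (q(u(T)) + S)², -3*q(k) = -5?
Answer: 728704681/2970 ≈ 2.4536e+5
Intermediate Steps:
u(O) = 4*O² (u(O) = (2*O)² = 4*O²)
q(k) = 5/3 (q(k) = -⅓*(-5) = 5/3)
L(S, h) = (5/3 + S)²
J(Q) = 1/(1376 + Q)
L(-497, -77) + J(1594) = (5 + 3*(-497))²/9 + 1/(1376 + 1594) = (5 - 1491)²/9 + 1/2970 = (⅑)*(-1486)² + 1/2970 = (⅑)*2208196 + 1/2970 = 2208196/9 + 1/2970 = 728704681/2970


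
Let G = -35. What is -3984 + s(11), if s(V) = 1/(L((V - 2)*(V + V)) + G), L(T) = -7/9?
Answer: -1282857/322 ≈ -3984.0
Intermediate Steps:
L(T) = -7/9 (L(T) = -7*1/9 = -7/9)
s(V) = -9/322 (s(V) = 1/(-7/9 - 35) = 1/(-322/9) = -9/322)
-3984 + s(11) = -3984 - 9/322 = -1282857/322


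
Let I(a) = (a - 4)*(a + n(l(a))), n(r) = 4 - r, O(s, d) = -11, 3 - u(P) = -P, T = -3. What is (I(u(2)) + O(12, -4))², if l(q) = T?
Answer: 1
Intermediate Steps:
l(q) = -3
u(P) = 3 + P (u(P) = 3 - (-1)*P = 3 + P)
I(a) = (-4 + a)*(7 + a) (I(a) = (a - 4)*(a + (4 - 1*(-3))) = (-4 + a)*(a + (4 + 3)) = (-4 + a)*(a + 7) = (-4 + a)*(7 + a))
(I(u(2)) + O(12, -4))² = ((-28 + (3 + 2)² + 3*(3 + 2)) - 11)² = ((-28 + 5² + 3*5) - 11)² = ((-28 + 25 + 15) - 11)² = (12 - 11)² = 1² = 1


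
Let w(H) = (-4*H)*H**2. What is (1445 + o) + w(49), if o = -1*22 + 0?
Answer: -469173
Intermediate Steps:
o = -22 (o = -22 + 0 = -22)
w(H) = -4*H**3
(1445 + o) + w(49) = (1445 - 22) - 4*49**3 = 1423 - 4*117649 = 1423 - 470596 = -469173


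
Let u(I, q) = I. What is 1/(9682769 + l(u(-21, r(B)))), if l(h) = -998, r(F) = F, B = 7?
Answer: 1/9681771 ≈ 1.0329e-7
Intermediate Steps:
1/(9682769 + l(u(-21, r(B)))) = 1/(9682769 - 998) = 1/9681771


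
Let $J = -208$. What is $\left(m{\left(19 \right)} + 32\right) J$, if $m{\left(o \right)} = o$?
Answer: $-10608$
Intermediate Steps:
$\left(m{\left(19 \right)} + 32\right) J = \left(19 + 32\right) \left(-208\right) = 51 \left(-208\right) = -10608$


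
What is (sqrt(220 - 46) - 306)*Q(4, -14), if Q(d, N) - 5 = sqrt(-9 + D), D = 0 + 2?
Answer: -(5 + I*sqrt(7))*(306 - sqrt(174)) ≈ -1464.0 - 774.7*I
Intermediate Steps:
D = 2
Q(d, N) = 5 + I*sqrt(7) (Q(d, N) = 5 + sqrt(-9 + 2) = 5 + sqrt(-7) = 5 + I*sqrt(7))
(sqrt(220 - 46) - 306)*Q(4, -14) = (sqrt(220 - 46) - 306)*(5 + I*sqrt(7)) = (sqrt(174) - 306)*(5 + I*sqrt(7)) = (-306 + sqrt(174))*(5 + I*sqrt(7))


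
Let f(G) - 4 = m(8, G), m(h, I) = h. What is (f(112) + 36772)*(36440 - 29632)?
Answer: 250425472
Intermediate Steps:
f(G) = 12 (f(G) = 4 + 8 = 12)
(f(112) + 36772)*(36440 - 29632) = (12 + 36772)*(36440 - 29632) = 36784*6808 = 250425472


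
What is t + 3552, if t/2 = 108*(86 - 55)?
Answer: 10248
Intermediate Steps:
t = 6696 (t = 2*(108*(86 - 55)) = 2*(108*31) = 2*3348 = 6696)
t + 3552 = 6696 + 3552 = 10248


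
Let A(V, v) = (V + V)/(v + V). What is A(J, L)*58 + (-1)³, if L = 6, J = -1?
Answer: -121/5 ≈ -24.200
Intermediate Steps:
A(V, v) = 2*V/(V + v) (A(V, v) = (2*V)/(V + v) = 2*V/(V + v))
A(J, L)*58 + (-1)³ = (2*(-1)/(-1 + 6))*58 + (-1)³ = (2*(-1)/5)*58 - 1 = (2*(-1)*(⅕))*58 - 1 = -⅖*58 - 1 = -116/5 - 1 = -121/5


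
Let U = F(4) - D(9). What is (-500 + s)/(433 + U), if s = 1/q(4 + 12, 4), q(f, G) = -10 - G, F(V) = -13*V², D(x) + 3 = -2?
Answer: -7001/3220 ≈ -2.1742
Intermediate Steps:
D(x) = -5 (D(x) = -3 - 2 = -5)
s = -1/14 (s = 1/(-10 - 1*4) = 1/(-10 - 4) = 1/(-14) = -1/14 ≈ -0.071429)
U = -203 (U = -13*4² - 1*(-5) = -13*16 + 5 = -208 + 5 = -203)
(-500 + s)/(433 + U) = (-500 - 1/14)/(433 - 203) = -7001/14/230 = -7001/14*1/230 = -7001/3220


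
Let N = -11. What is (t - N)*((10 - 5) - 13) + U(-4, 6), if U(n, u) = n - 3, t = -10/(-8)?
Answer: -105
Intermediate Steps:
t = 5/4 (t = -10*(-⅛) = 5/4 ≈ 1.2500)
U(n, u) = -3 + n
(t - N)*((10 - 5) - 13) + U(-4, 6) = (5/4 - 1*(-11))*((10 - 5) - 13) + (-3 - 4) = (5/4 + 11)*(5 - 13) - 7 = (49/4)*(-8) - 7 = -98 - 7 = -105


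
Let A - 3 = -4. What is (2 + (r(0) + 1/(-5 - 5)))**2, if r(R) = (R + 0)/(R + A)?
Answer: 361/100 ≈ 3.6100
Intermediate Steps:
A = -1 (A = 3 - 4 = -1)
r(R) = R/(-1 + R) (r(R) = (R + 0)/(R - 1) = R/(-1 + R))
(2 + (r(0) + 1/(-5 - 5)))**2 = (2 + (0/(-1 + 0) + 1/(-5 - 5)))**2 = (2 + (0/(-1) + 1/(-10)))**2 = (2 + (0*(-1) - 1/10))**2 = (2 + (0 - 1/10))**2 = (2 - 1/10)**2 = (19/10)**2 = 361/100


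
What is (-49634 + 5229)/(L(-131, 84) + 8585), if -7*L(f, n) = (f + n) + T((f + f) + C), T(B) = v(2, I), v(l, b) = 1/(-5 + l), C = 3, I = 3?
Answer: -932505/180427 ≈ -5.1683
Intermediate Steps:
T(B) = -⅓ (T(B) = 1/(-5 + 2) = 1/(-3) = -⅓)
L(f, n) = 1/21 - f/7 - n/7 (L(f, n) = -((f + n) - ⅓)/7 = -(-⅓ + f + n)/7 = 1/21 - f/7 - n/7)
(-49634 + 5229)/(L(-131, 84) + 8585) = (-49634 + 5229)/((1/21 - ⅐*(-131) - ⅐*84) + 8585) = -44405/((1/21 + 131/7 - 12) + 8585) = -44405/(142/21 + 8585) = -44405/180427/21 = -44405*21/180427 = -932505/180427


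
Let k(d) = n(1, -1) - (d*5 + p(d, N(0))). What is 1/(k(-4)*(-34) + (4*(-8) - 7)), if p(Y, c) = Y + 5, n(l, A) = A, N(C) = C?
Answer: -1/651 ≈ -0.0015361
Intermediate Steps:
p(Y, c) = 5 + Y
k(d) = -6 - 6*d (k(d) = -1 - (d*5 + (5 + d)) = -1 - (5*d + (5 + d)) = -1 - (5 + 6*d) = -1 + (-5 - 6*d) = -6 - 6*d)
1/(k(-4)*(-34) + (4*(-8) - 7)) = 1/((-6 - 6*(-4))*(-34) + (4*(-8) - 7)) = 1/((-6 + 24)*(-34) + (-32 - 7)) = 1/(18*(-34) - 39) = 1/(-612 - 39) = 1/(-651) = -1/651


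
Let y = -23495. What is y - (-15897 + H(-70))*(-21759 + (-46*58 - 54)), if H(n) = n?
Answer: -390911622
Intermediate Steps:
y - (-15897 + H(-70))*(-21759 + (-46*58 - 54)) = -23495 - (-15897 - 70)*(-21759 + (-46*58 - 54)) = -23495 - (-15967)*(-21759 + (-2668 - 54)) = -23495 - (-15967)*(-21759 - 2722) = -23495 - (-15967)*(-24481) = -23495 - 1*390888127 = -23495 - 390888127 = -390911622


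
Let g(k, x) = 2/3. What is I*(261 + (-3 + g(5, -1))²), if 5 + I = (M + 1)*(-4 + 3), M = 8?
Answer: -33572/9 ≈ -3730.2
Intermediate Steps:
g(k, x) = ⅔ (g(k, x) = 2*(⅓) = ⅔)
I = -14 (I = -5 + (8 + 1)*(-4 + 3) = -5 + 9*(-1) = -5 - 9 = -14)
I*(261 + (-3 + g(5, -1))²) = -14*(261 + (-3 + ⅔)²) = -14*(261 + (-7/3)²) = -14*(261 + 49/9) = -14*2398/9 = -33572/9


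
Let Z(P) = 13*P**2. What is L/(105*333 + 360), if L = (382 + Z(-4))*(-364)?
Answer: -42952/7065 ≈ -6.0795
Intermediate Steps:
L = -214760 (L = (382 + 13*(-4)**2)*(-364) = (382 + 13*16)*(-364) = (382 + 208)*(-364) = 590*(-364) = -214760)
L/(105*333 + 360) = -214760/(105*333 + 360) = -214760/(34965 + 360) = -214760/35325 = -214760*1/35325 = -42952/7065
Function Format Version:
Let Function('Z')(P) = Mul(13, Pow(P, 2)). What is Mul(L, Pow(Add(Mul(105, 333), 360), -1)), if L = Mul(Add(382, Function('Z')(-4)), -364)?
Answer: Rational(-42952, 7065) ≈ -6.0795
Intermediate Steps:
L = -214760 (L = Mul(Add(382, Mul(13, Pow(-4, 2))), -364) = Mul(Add(382, Mul(13, 16)), -364) = Mul(Add(382, 208), -364) = Mul(590, -364) = -214760)
Mul(L, Pow(Add(Mul(105, 333), 360), -1)) = Mul(-214760, Pow(Add(Mul(105, 333), 360), -1)) = Mul(-214760, Pow(Add(34965, 360), -1)) = Mul(-214760, Pow(35325, -1)) = Mul(-214760, Rational(1, 35325)) = Rational(-42952, 7065)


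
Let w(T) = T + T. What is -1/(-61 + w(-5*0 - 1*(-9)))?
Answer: 1/43 ≈ 0.023256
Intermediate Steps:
w(T) = 2*T
-1/(-61 + w(-5*0 - 1*(-9))) = -1/(-61 + 2*(-5*0 - 1*(-9))) = -1/(-61 + 2*(0 + 9)) = -1/(-61 + 2*9) = -1/(-61 + 18) = -1/(-43) = -1*(-1/43) = 1/43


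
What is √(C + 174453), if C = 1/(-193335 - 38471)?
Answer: √9374061276233302/231806 ≈ 417.68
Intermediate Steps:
C = -1/231806 (C = 1/(-231806) = -1/231806 ≈ -4.3140e-6)
√(C + 174453) = √(-1/231806 + 174453) = √(40439252117/231806) = √9374061276233302/231806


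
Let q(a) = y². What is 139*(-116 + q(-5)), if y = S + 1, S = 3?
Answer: -13900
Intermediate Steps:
y = 4 (y = 3 + 1 = 4)
q(a) = 16 (q(a) = 4² = 16)
139*(-116 + q(-5)) = 139*(-116 + 16) = 139*(-100) = -13900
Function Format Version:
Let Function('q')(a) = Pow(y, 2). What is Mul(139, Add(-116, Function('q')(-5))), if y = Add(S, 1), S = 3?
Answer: -13900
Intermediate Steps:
y = 4 (y = Add(3, 1) = 4)
Function('q')(a) = 16 (Function('q')(a) = Pow(4, 2) = 16)
Mul(139, Add(-116, Function('q')(-5))) = Mul(139, Add(-116, 16)) = Mul(139, -100) = -13900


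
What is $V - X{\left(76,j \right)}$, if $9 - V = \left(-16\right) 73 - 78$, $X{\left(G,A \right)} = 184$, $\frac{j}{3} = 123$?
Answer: $1071$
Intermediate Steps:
$j = 369$ ($j = 3 \cdot 123 = 369$)
$V = 1255$ ($V = 9 - \left(\left(-16\right) 73 - 78\right) = 9 - \left(-1168 - 78\right) = 9 - -1246 = 9 + 1246 = 1255$)
$V - X{\left(76,j \right)} = 1255 - 184 = 1071$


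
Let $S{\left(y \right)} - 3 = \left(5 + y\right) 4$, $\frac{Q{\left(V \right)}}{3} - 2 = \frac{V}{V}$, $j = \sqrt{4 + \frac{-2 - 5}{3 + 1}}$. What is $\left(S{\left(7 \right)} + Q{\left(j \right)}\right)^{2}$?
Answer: $3600$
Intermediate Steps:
$j = \frac{3}{2}$ ($j = \sqrt{4 - \frac{7}{4}} = \sqrt{\frac{9}{4}} = \frac{3}{2} \approx 1.5$)
$Q{\left(V \right)} = 9$ ($Q{\left(V \right)} = 6 + 3 \frac{V}{V} = 6 + 3 \cdot 1 = 6 + 3 = 9$)
$S{\left(y \right)} = 23 + 4 y$ ($S{\left(y \right)} = 3 + \left(5 + y\right) 4 = 3 + \left(20 + 4 y\right) = 23 + 4 y$)
$\left(S{\left(7 \right)} + Q{\left(j \right)}\right)^{2} = \left(\left(23 + 4 \cdot 7\right) + 9\right)^{2} = \left(\left(23 + 28\right) + 9\right)^{2} = \left(51 + 9\right)^{2} = 60^{2} = 3600$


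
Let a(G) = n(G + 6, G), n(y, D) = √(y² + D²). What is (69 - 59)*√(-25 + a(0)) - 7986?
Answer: -7986 + 10*I*√19 ≈ -7986.0 + 43.589*I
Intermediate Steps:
n(y, D) = √(D² + y²)
a(G) = √(G² + (6 + G)²) (a(G) = √(G² + (G + 6)²) = √(G² + (6 + G)²))
(69 - 59)*√(-25 + a(0)) - 7986 = (69 - 59)*√(-25 + √(0² + (6 + 0)²)) - 7986 = 10*√(-25 + √(0 + 6²)) - 7986 = 10*√(-25 + √(0 + 36)) - 7986 = 10*√(-25 + √36) - 7986 = 10*√(-25 + 6) - 7986 = 10*√(-19) - 7986 = 10*(I*√19) - 7986 = 10*I*√19 - 7986 = -7986 + 10*I*√19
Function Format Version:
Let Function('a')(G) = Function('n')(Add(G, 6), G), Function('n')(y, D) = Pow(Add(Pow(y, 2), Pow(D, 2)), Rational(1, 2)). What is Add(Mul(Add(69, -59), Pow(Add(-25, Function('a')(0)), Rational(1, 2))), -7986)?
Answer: Add(-7986, Mul(10, I, Pow(19, Rational(1, 2)))) ≈ Add(-7986.0, Mul(43.589, I))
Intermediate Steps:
Function('n')(y, D) = Pow(Add(Pow(D, 2), Pow(y, 2)), Rational(1, 2))
Function('a')(G) = Pow(Add(Pow(G, 2), Pow(Add(6, G), 2)), Rational(1, 2)) (Function('a')(G) = Pow(Add(Pow(G, 2), Pow(Add(G, 6), 2)), Rational(1, 2)) = Pow(Add(Pow(G, 2), Pow(Add(6, G), 2)), Rational(1, 2)))
Add(Mul(Add(69, -59), Pow(Add(-25, Function('a')(0)), Rational(1, 2))), -7986) = Add(Mul(Add(69, -59), Pow(Add(-25, Pow(Add(Pow(0, 2), Pow(Add(6, 0), 2)), Rational(1, 2))), Rational(1, 2))), -7986) = Add(Mul(10, Pow(Add(-25, Pow(Add(0, Pow(6, 2)), Rational(1, 2))), Rational(1, 2))), -7986) = Add(Mul(10, Pow(Add(-25, Pow(Add(0, 36), Rational(1, 2))), Rational(1, 2))), -7986) = Add(Mul(10, Pow(Add(-25, Pow(36, Rational(1, 2))), Rational(1, 2))), -7986) = Add(Mul(10, Pow(Add(-25, 6), Rational(1, 2))), -7986) = Add(Mul(10, Pow(-19, Rational(1, 2))), -7986) = Add(Mul(10, Mul(I, Pow(19, Rational(1, 2)))), -7986) = Add(Mul(10, I, Pow(19, Rational(1, 2))), -7986) = Add(-7986, Mul(10, I, Pow(19, Rational(1, 2))))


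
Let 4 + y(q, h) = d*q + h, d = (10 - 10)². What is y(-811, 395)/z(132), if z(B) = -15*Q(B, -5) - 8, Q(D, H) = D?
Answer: -391/1988 ≈ -0.19668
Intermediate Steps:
d = 0 (d = 0² = 0)
y(q, h) = -4 + h (y(q, h) = -4 + (0*q + h) = -4 + (0 + h) = -4 + h)
z(B) = -8 - 15*B (z(B) = -15*B - 8 = -8 - 15*B)
y(-811, 395)/z(132) = (-4 + 395)/(-8 - 15*132) = 391/(-8 - 1980) = 391/(-1988) = 391*(-1/1988) = -391/1988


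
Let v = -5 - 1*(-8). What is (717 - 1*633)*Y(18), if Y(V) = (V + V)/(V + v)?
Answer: 144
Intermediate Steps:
v = 3 (v = -5 + 8 = 3)
Y(V) = 2*V/(3 + V) (Y(V) = (V + V)/(V + 3) = (2*V)/(3 + V) = 2*V/(3 + V))
(717 - 1*633)*Y(18) = (717 - 1*633)*(2*18/(3 + 18)) = (717 - 633)*(2*18/21) = 84*(2*18*(1/21)) = 84*(12/7) = 144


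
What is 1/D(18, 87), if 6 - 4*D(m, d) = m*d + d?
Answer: -4/1647 ≈ -0.0024287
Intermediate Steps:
D(m, d) = 3/2 - d/4 - d*m/4 (D(m, d) = 3/2 - (m*d + d)/4 = 3/2 - (d*m + d)/4 = 3/2 - (d + d*m)/4 = 3/2 + (-d/4 - d*m/4) = 3/2 - d/4 - d*m/4)
1/D(18, 87) = 1/(3/2 - ¼*87 - ¼*87*18) = 1/(3/2 - 87/4 - 783/2) = 1/(-1647/4) = -4/1647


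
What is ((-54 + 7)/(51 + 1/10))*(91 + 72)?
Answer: -76610/511 ≈ -149.92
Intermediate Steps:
((-54 + 7)/(51 + 1/10))*(91 + 72) = -47/(51 + ⅒)*163 = -47/511/10*163 = -47*10/511*163 = -470/511*163 = -76610/511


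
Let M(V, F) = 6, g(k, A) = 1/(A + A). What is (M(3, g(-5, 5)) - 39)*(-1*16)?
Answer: 528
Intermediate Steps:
g(k, A) = 1/(2*A)
(M(3, g(-5, 5)) - 39)*(-1*16) = (6 - 39)*(-1*16) = -33*(-16) = 528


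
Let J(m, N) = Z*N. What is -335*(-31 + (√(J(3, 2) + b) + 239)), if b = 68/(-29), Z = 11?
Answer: -69680 - 335*√16530/29 ≈ -71165.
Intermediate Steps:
J(m, N) = 11*N
b = -68/29 (b = 68*(-1/29) = -68/29 ≈ -2.3448)
-335*(-31 + (√(J(3, 2) + b) + 239)) = -335*(-31 + (√(11*2 - 68/29) + 239)) = -335*(-31 + (√(22 - 68/29) + 239)) = -335*(-31 + (√(570/29) + 239)) = -335*(-31 + (√16530/29 + 239)) = -335*(-31 + (239 + √16530/29)) = -335*(208 + √16530/29) = -69680 - 335*√16530/29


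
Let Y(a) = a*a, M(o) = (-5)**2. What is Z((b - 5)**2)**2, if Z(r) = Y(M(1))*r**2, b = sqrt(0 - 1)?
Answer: 390625*(5 - I)**8 ≈ -1.4937e+9 - 1.785e+11*I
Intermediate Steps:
M(o) = 25
Y(a) = a**2
b = I (b = sqrt(-1) = I ≈ 1.0*I)
Z(r) = 625*r**2 (Z(r) = 25**2*r**2 = 625*r**2)
Z((b - 5)**2)**2 = (625*((I - 5)**2)**2)**2 = (625*((-5 + I)**2)**2)**2 = (625*(-5 + I)**4)**2 = 390625*(-5 + I)**8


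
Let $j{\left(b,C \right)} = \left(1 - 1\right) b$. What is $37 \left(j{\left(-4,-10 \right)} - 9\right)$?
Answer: $-333$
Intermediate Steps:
$j{\left(b,C \right)} = 0$ ($j{\left(b,C \right)} = 0 b = 0$)
$37 \left(j{\left(-4,-10 \right)} - 9\right) = 37 \left(0 - 9\right) = 37 \left(-9\right) = -333$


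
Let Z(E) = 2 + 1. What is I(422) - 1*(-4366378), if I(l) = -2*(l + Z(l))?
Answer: 4365528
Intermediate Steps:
Z(E) = 3
I(l) = -6 - 2*l (I(l) = -2*(l + 3) = -2*(3 + l) = -6 - 2*l)
I(422) - 1*(-4366378) = (-6 - 2*422) - 1*(-4366378) = (-6 - 844) + 4366378 = -850 + 4366378 = 4365528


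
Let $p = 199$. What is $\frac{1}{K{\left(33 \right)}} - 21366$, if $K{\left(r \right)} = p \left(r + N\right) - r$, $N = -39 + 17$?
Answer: $- \frac{46065095}{2156} \approx -21366.0$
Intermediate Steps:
$N = -22$
$K{\left(r \right)} = -4378 + 198 r$ ($K{\left(r \right)} = 199 \left(r - 22\right) - r = 199 \left(-22 + r\right) - r = \left(-4378 + 199 r\right) - r = -4378 + 198 r$)
$\frac{1}{K{\left(33 \right)}} - 21366 = \frac{1}{-4378 + 198 \cdot 33} - 21366 = \frac{1}{-4378 + 6534} - 21366 = \frac{1}{2156} - 21366 = - \frac{46065095}{2156}$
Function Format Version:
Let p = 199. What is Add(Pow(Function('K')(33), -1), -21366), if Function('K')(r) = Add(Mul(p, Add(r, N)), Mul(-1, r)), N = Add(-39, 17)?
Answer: Rational(-46065095, 2156) ≈ -21366.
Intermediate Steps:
N = -22
Function('K')(r) = Add(-4378, Mul(198, r)) (Function('K')(r) = Add(Mul(199, Add(r, -22)), Mul(-1, r)) = Add(Mul(199, Add(-22, r)), Mul(-1, r)) = Add(Add(-4378, Mul(199, r)), Mul(-1, r)) = Add(-4378, Mul(198, r)))
Add(Pow(Function('K')(33), -1), -21366) = Add(Pow(Add(-4378, Mul(198, 33)), -1), -21366) = Add(Pow(Add(-4378, 6534), -1), -21366) = Add(Pow(2156, -1), -21366) = Add(Rational(1, 2156), -21366) = Rational(-46065095, 2156)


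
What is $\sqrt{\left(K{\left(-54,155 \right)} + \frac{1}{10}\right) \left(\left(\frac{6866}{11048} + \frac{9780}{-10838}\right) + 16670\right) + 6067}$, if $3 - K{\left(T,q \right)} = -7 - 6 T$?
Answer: $\frac{i \sqrt{117085040346596177946470}}{149672780} \approx 2286.2 i$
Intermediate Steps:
$K{\left(T,q \right)} = 10 + 6 T$ ($K{\left(T,q \right)} = 3 - \left(-7 - 6 T\right) = 3 + \left(7 + 6 T\right) = 10 + 6 T$)
$\sqrt{\left(K{\left(-54,155 \right)} + \frac{1}{10}\right) \left(\left(\frac{6866}{11048} + \frac{9780}{-10838}\right) + 16670\right) + 6067} = \sqrt{\left(\left(10 + 6 \left(-54\right)\right) + \frac{1}{10}\right) \left(\left(\frac{6866}{11048} + \frac{9780}{-10838}\right) + 16670\right) + 6067} = \sqrt{\left(\left(10 - 324\right) + \frac{1}{10}\right) \left(\left(6866 \cdot \frac{1}{11048} + 9780 \left(- \frac{1}{10838}\right)\right) + 16670\right) + 6067} = \sqrt{\left(-314 + \frac{1}{10}\right) \left(\left(\frac{3433}{5524} - \frac{4890}{5419}\right) + 16670\right) + 6067} = \sqrt{- \frac{3139 \left(- \frac{8408933}{29934556} + 16670\right)}{10} + 6067} = \sqrt{\left(- \frac{3139}{10}\right) \frac{499000639587}{29934556} + 6067} = \sqrt{- \frac{1566363007663593}{299345560} + 6067} = \sqrt{- \frac{1564546878151073}{299345560}} = \frac{i \sqrt{117085040346596177946470}}{149672780}$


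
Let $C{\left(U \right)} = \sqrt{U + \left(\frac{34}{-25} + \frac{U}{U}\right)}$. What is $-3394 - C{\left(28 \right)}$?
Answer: $-3394 - \frac{\sqrt{691}}{5} \approx -3399.3$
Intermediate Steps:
$C{\left(U \right)} = \sqrt{- \frac{9}{25} + U}$ ($C{\left(U \right)} = \sqrt{U + \left(34 \left(- \frac{1}{25}\right) + 1\right)} = \sqrt{U + \left(- \frac{34}{25} + 1\right)} = \sqrt{U - \frac{9}{25}} = \sqrt{- \frac{9}{25} + U}$)
$-3394 - C{\left(28 \right)} = -3394 - \frac{\sqrt{-9 + 25 \cdot 28}}{5} = -3394 - \frac{\sqrt{-9 + 700}}{5} = -3394 - \frac{\sqrt{691}}{5}$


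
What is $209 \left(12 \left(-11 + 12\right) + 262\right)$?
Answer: $57266$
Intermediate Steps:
$209 \left(12 \left(-11 + 12\right) + 262\right) = 209 \left(12 \cdot 1 + 262\right) = 209 \left(12 + 262\right) = 209 \cdot 274 = 57266$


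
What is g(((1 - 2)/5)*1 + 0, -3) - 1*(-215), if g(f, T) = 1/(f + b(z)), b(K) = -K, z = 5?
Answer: 5585/26 ≈ 214.81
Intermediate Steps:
g(f, T) = 1/(-5 + f) (g(f, T) = 1/(f - 1*5) = 1/(f - 5) = 1/(-5 + f))
g(((1 - 2)/5)*1 + 0, -3) - 1*(-215) = 1/(-5 + (((1 - 2)/5)*1 + 0)) - 1*(-215) = 1/(-5 + (((⅕)*(-1))*1 + 0)) + 215 = 1/(-5 + (-⅕*1 + 0)) + 215 = 1/(-5 + (-⅕ + 0)) + 215 = 1/(-5 - ⅕) + 215 = 1/(-26/5) + 215 = -5/26 + 215 = 5585/26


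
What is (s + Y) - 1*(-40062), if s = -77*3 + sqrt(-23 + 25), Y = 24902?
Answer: 64733 + sqrt(2) ≈ 64734.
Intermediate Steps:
s = -231 + sqrt(2) ≈ -229.59
(s + Y) - 1*(-40062) = ((-231 + sqrt(2)) + 24902) - 1*(-40062) = (24671 + sqrt(2)) + 40062 = 64733 + sqrt(2)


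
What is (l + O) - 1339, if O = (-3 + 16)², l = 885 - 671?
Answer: -956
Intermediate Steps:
l = 214
O = 169 (O = 13² = 169)
(l + O) - 1339 = (214 + 169) - 1339 = 383 - 1339 = -956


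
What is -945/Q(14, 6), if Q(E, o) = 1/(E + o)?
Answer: -18900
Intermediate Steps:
-945/Q(14, 6) = -945/(1/(14 + 6)) = -945/(1/20) = -945/1/20 = -945*20 = -18900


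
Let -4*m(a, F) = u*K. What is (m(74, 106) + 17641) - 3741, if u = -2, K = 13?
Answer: 27813/2 ≈ 13907.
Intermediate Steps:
m(a, F) = 13/2 (m(a, F) = -(-1)*13/2 = -¼*(-26) = 13/2)
(m(74, 106) + 17641) - 3741 = (13/2 + 17641) - 3741 = 35295/2 - 3741 = 27813/2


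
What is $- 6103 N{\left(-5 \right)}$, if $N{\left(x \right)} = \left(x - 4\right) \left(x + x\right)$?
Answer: $-549270$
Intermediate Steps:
$N{\left(x \right)} = 2 x \left(-4 + x\right)$ ($N{\left(x \right)} = \left(-4 + x\right) 2 x = 2 x \left(-4 + x\right)$)
$- 6103 N{\left(-5 \right)} = - 6103 \cdot 2 \left(-5\right) \left(-4 - 5\right) = - 6103 \cdot 2 \left(-5\right) \left(-9\right) = \left(-6103\right) 90 = -549270$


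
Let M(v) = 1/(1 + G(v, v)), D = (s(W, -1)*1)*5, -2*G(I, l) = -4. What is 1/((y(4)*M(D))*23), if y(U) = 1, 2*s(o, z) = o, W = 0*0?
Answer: 3/23 ≈ 0.13043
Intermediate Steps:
W = 0
s(o, z) = o/2
G(I, l) = 2 (G(I, l) = -1/2*(-4) = 2)
D = 0 (D = (((1/2)*0)*1)*5 = (0*1)*5 = 0*5 = 0)
M(v) = 1/3 (M(v) = 1/(1 + 2) = 1/3)
1/((y(4)*M(D))*23) = 1/((1*(1/3))*23) = 1/((1/3)*23) = 1/(23/3) = 3/23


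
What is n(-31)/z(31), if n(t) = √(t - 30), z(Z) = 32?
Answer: I*√61/32 ≈ 0.24407*I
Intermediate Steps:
n(t) = √(-30 + t)
n(-31)/z(31) = √(-30 - 31)/32 = √(-61)*(1/32) = (I*√61)*(1/32) = I*√61/32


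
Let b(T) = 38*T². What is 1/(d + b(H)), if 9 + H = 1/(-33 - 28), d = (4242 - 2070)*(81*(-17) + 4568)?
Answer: 3721/25801195292 ≈ 1.4422e-7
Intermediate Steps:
d = 6930852 (d = 2172*(-1377 + 4568) = 2172*3191 = 6930852)
H = -550/61 (H = -9 + 1/(-33 - 28) = -9 + 1/(-61) = -9 - 1/61 = -550/61 ≈ -9.0164)
1/(d + b(H)) = 1/(6930852 + 38*(-550/61)²) = 1/(6930852 + 38*(302500/3721)) = 1/(6930852 + 11495000/3721) = 1/(25801195292/3721) = 3721/25801195292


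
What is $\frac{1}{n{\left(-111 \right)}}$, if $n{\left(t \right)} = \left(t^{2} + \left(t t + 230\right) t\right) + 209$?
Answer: $- \frac{1}{1380631} \approx -7.2431 \cdot 10^{-7}$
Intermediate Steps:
$n{\left(t \right)} = 209 + t^{2} + t \left(230 + t^{2}\right)$ ($n{\left(t \right)} = \left(t^{2} + \left(t^{2} + 230\right) t\right) + 209 = \left(t^{2} + \left(230 + t^{2}\right) t\right) + 209 = \left(t^{2} + t \left(230 + t^{2}\right)\right) + 209 = 209 + t^{2} + t \left(230 + t^{2}\right)$)
$\frac{1}{n{\left(-111 \right)}} = \frac{1}{209 + \left(-111\right)^{2} + \left(-111\right)^{3} + 230 \left(-111\right)} = \frac{1}{209 + 12321 - 1367631 - 25530} = \frac{1}{-1380631} = - \frac{1}{1380631}$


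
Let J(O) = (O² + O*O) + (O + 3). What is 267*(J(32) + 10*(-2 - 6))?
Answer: 534801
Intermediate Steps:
J(O) = 3 + O + 2*O² (J(O) = (O² + O²) + (3 + O) = 2*O² + (3 + O) = 3 + O + 2*O²)
267*(J(32) + 10*(-2 - 6)) = 267*((3 + 32 + 2*32²) + 10*(-2 - 6)) = 267*((3 + 32 + 2*1024) + 10*(-8)) = 267*((3 + 32 + 2048) - 80) = 267*(2083 - 80) = 267*2003 = 534801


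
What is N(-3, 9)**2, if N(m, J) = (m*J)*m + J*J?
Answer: 26244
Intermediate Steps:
N(m, J) = J**2 + J*m**2 (N(m, J) = (J*m)*m + J**2 = J*m**2 + J**2 = J**2 + J*m**2)
N(-3, 9)**2 = (9*(9 + (-3)**2))**2 = (9*(9 + 9))**2 = (9*18)**2 = 162**2 = 26244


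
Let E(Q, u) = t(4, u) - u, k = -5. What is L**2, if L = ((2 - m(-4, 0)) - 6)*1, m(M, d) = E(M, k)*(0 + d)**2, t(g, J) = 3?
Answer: 16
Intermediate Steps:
E(Q, u) = 3 - u
m(M, d) = 8*d**2 (m(M, d) = (3 - 1*(-5))*(0 + d)**2 = (3 + 5)*d**2 = 8*d**2)
L = -4 (L = ((2 - 8*0**2) - 6)*1 = ((2 - 8*0) - 6)*1 = ((2 - 1*0) - 6)*1 = ((2 + 0) - 6)*1 = (2 - 6)*1 = -4*1 = -4)
L**2 = (-4)**2 = 16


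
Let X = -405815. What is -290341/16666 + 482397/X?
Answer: -125864361317/6763312790 ≈ -18.610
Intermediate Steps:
-290341/16666 + 482397/X = -290341/16666 + 482397/(-405815) = -290341*1/16666 + 482397*(-1/405815) = -290341/16666 - 482397/405815 = -125864361317/6763312790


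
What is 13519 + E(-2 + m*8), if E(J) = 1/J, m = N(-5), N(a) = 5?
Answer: 513723/38 ≈ 13519.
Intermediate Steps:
m = 5
13519 + E(-2 + m*8) = 13519 + 1/(-2 + 5*8) = 13519 + 1/(-2 + 40) = 13519 + 1/38 = 513723/38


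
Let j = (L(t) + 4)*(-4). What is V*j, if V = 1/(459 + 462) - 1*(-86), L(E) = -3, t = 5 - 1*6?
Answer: -316828/921 ≈ -344.00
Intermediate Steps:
t = -1 (t = 5 - 6 = -1)
j = -4 (j = (-3 + 4)*(-4) = 1*(-4) = -4)
V = 79207/921 (V = 1/921 + 86 = 79207/921 ≈ 86.001)
V*j = (79207/921)*(-4) = -316828/921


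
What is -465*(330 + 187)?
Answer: -240405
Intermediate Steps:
-465*(330 + 187) = -465*517 = -240405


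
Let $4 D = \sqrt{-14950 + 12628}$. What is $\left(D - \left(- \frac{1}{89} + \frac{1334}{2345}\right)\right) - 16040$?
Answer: $- \frac{3347744581}{208705} + \frac{3 i \sqrt{258}}{4} \approx -16041.0 + 12.047 i$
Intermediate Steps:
$D = \frac{3 i \sqrt{258}}{4}$ ($D = \frac{\sqrt{-14950 + 12628}}{4} = \frac{\sqrt{-2322}}{4} = \frac{3 i \sqrt{258}}{4} \approx 12.047 i$)
$\left(D - \left(- \frac{1}{89} + \frac{1334}{2345}\right)\right) - 16040 = \left(\frac{3 i \sqrt{258}}{4} - \left(- \frac{1}{89} + \frac{1334}{2345}\right)\right) - 16040 = \left(\frac{3 i \sqrt{258}}{4} - \frac{116381}{208705}\right) - 16040 = \left(- \frac{116381}{208705} + \frac{3 i \sqrt{258}}{4}\right) - 16040 = - \frac{3347744581}{208705} + \frac{3 i \sqrt{258}}{4}$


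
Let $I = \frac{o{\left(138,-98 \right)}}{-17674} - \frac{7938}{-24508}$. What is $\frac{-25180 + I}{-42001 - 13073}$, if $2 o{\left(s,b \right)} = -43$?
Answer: $\frac{5453343383713}{11927772492504} \approx 0.4572$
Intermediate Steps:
$o{\left(s,b \right)} = - \frac{43}{2}$ ($o{\left(s,b \right)} = \frac{1}{2} \left(-43\right) = - \frac{43}{2}$)
$I = \frac{70411567}{216577196}$ ($I = - \frac{43}{2 \left(-17674\right)} - \frac{7938}{-24508} = \left(- \frac{43}{2}\right) \left(- \frac{1}{17674}\right) - - \frac{3969}{12254} = \frac{43}{35348} + \frac{3969}{12254} = \frac{70411567}{216577196} \approx 0.32511$)
$\frac{-25180 + I}{-42001 - 13073} = \frac{-25180 + \frac{70411567}{216577196}}{-42001 - 13073} = - \frac{5453343383713}{216577196 \left(-55074\right)} = \left(- \frac{5453343383713}{216577196}\right) \left(- \frac{1}{55074}\right) = \frac{5453343383713}{11927772492504}$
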